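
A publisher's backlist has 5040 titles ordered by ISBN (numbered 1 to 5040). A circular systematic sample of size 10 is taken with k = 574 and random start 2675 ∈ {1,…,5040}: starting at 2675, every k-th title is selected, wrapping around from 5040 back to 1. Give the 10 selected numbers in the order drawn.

Selection 1: 2675
Selection 2: 2675 + 574 = 3249
Selection 3: 3249 + 574 = 3823
Selection 4: 3823 + 574 = 4397
Selection 5: 4397 + 574 = 4971
Selection 6: 4971 + 574 = 5545 → 5545 − 5040 = 505
Selection 7: 505 + 574 = 1079
Selection 8: 1079 + 574 = 1653
Selection 9: 1653 + 574 = 2227
Selection 10: 2227 + 574 = 2801

2675, 3249, 3823, 4397, 4971, 505, 1079, 1653, 2227, 2801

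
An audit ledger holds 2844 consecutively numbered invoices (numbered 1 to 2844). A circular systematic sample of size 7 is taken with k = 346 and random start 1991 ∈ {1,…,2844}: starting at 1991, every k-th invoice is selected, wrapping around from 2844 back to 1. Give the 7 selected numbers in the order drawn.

Selection 1: 1991
Selection 2: 1991 + 346 = 2337
Selection 3: 2337 + 346 = 2683
Selection 4: 2683 + 346 = 3029 → 3029 − 2844 = 185
Selection 5: 185 + 346 = 531
Selection 6: 531 + 346 = 877
Selection 7: 877 + 346 = 1223

1991, 2337, 2683, 185, 531, 877, 1223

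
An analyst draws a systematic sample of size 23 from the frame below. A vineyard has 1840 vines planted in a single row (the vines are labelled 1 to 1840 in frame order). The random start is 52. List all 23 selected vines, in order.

52, 132, 212, 292, 372, 452, 532, 612, 692, 772, 852, 932, 1012, 1092, 1172, 1252, 1332, 1412, 1492, 1572, 1652, 1732, 1812

k = N/n = 1840/23 = 80
vine 1: 52
vine 2: 52 + 80 = 132
vine 3: 132 + 80 = 212
vine 4: 212 + 80 = 292
vine 5: 292 + 80 = 372
vine 6: 372 + 80 = 452
vine 7: 452 + 80 = 532
vine 8: 532 + 80 = 612
vine 9: 612 + 80 = 692
vine 10: 692 + 80 = 772
vine 11: 772 + 80 = 852
vine 12: 852 + 80 = 932
vine 13: 932 + 80 = 1012
vine 14: 1012 + 80 = 1092
vine 15: 1092 + 80 = 1172
vine 16: 1172 + 80 = 1252
vine 17: 1252 + 80 = 1332
vine 18: 1332 + 80 = 1412
vine 19: 1412 + 80 = 1492
vine 20: 1492 + 80 = 1572
vine 21: 1572 + 80 = 1652
vine 22: 1652 + 80 = 1732
vine 23: 1732 + 80 = 1812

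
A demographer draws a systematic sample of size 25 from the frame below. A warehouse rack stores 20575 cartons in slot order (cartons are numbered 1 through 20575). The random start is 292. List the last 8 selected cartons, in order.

k = N/n = 20575/25 = 823
18th selection = 292 + 17×823 = 14283
19th: 14283 + 823 = 15106
20th: 15106 + 823 = 15929
21st: 15929 + 823 = 16752
22nd: 16752 + 823 = 17575
23rd: 17575 + 823 = 18398
24th: 18398 + 823 = 19221
25th: 19221 + 823 = 20044

14283, 15106, 15929, 16752, 17575, 18398, 19221, 20044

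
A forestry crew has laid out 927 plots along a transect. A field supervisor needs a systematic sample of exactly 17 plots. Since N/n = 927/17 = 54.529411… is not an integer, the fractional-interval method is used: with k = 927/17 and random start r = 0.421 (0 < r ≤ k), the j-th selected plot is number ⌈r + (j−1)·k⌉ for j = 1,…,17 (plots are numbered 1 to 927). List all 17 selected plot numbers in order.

j=1: r + 0k = 0.421 → ⌈·⌉ = 1
j=2: r + 1k = 54.950411… → ⌈·⌉ = 55
j=3: r + 2k = 109.479823… → ⌈·⌉ = 110
j=4: r + 3k = 164.009235… → ⌈·⌉ = 165
j=5: r + 4k = 218.538647… → ⌈·⌉ = 219
j=6: r + 5k = 273.068058… → ⌈·⌉ = 274
j=7: r + 6k = 327.597470… → ⌈·⌉ = 328
j=8: r + 7k = 382.126882… → ⌈·⌉ = 383
j=9: r + 8k = 436.656294… → ⌈·⌉ = 437
j=10: r + 9k = 491.185705… → ⌈·⌉ = 492
j=11: r + 10k = 545.715117… → ⌈·⌉ = 546
j=12: r + 11k = 600.244529… → ⌈·⌉ = 601
j=13: r + 12k = 654.773941… → ⌈·⌉ = 655
j=14: r + 13k = 709.303352… → ⌈·⌉ = 710
j=15: r + 14k = 763.832764… → ⌈·⌉ = 764
j=16: r + 15k = 818.362176… → ⌈·⌉ = 819
j=17: r + 16k = 872.891588… → ⌈·⌉ = 873

1, 55, 110, 165, 219, 274, 328, 383, 437, 492, 546, 601, 655, 710, 764, 819, 873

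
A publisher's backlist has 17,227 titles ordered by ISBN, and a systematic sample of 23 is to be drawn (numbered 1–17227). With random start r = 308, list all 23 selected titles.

308, 1057, 1806, 2555, 3304, 4053, 4802, 5551, 6300, 7049, 7798, 8547, 9296, 10045, 10794, 11543, 12292, 13041, 13790, 14539, 15288, 16037, 16786

k = N/n = 17227/23 = 749
title 1: 308
title 2: 308 + 749 = 1057
title 3: 1057 + 749 = 1806
title 4: 1806 + 749 = 2555
title 5: 2555 + 749 = 3304
title 6: 3304 + 749 = 4053
title 7: 4053 + 749 = 4802
title 8: 4802 + 749 = 5551
title 9: 5551 + 749 = 6300
title 10: 6300 + 749 = 7049
title 11: 7049 + 749 = 7798
title 12: 7798 + 749 = 8547
title 13: 8547 + 749 = 9296
title 14: 9296 + 749 = 10045
title 15: 10045 + 749 = 10794
title 16: 10794 + 749 = 11543
title 17: 11543 + 749 = 12292
title 18: 12292 + 749 = 13041
title 19: 13041 + 749 = 13790
title 20: 13790 + 749 = 14539
title 21: 14539 + 749 = 15288
title 22: 15288 + 749 = 16037
title 23: 16037 + 749 = 16786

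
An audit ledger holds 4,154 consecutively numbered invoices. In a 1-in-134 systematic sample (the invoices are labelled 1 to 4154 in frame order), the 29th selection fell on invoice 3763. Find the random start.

11

k = 134
r = 3763 − (29−1)×134 = 3763 − 3752 = 11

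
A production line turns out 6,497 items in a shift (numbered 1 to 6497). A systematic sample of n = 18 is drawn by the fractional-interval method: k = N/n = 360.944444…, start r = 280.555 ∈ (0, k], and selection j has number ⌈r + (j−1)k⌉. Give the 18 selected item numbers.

281, 642, 1003, 1364, 1725, 2086, 2447, 2808, 3169, 3530, 3890, 4251, 4612, 4973, 5334, 5695, 6056, 6417

j=1: r + 0k = 280.555 → ⌈·⌉ = 281
j=2: r + 1k = 641.499444… → ⌈·⌉ = 642
j=3: r + 2k = 1002.443888… → ⌈·⌉ = 1003
j=4: r + 3k = 1363.388333… → ⌈·⌉ = 1364
j=5: r + 4k = 1724.332777… → ⌈·⌉ = 1725
j=6: r + 5k = 2085.277222… → ⌈·⌉ = 2086
j=7: r + 6k = 2446.221666… → ⌈·⌉ = 2447
j=8: r + 7k = 2807.166111… → ⌈·⌉ = 2808
j=9: r + 8k = 3168.110555… → ⌈·⌉ = 3169
j=10: r + 9k = 3529.055 → ⌈·⌉ = 3530
j=11: r + 10k = 3889.999444… → ⌈·⌉ = 3890
j=12: r + 11k = 4250.943888… → ⌈·⌉ = 4251
j=13: r + 12k = 4611.888333… → ⌈·⌉ = 4612
j=14: r + 13k = 4972.832777… → ⌈·⌉ = 4973
j=15: r + 14k = 5333.777222… → ⌈·⌉ = 5334
j=16: r + 15k = 5694.721666… → ⌈·⌉ = 5695
j=17: r + 16k = 6055.666111… → ⌈·⌉ = 6056
j=18: r + 17k = 6416.610555… → ⌈·⌉ = 6417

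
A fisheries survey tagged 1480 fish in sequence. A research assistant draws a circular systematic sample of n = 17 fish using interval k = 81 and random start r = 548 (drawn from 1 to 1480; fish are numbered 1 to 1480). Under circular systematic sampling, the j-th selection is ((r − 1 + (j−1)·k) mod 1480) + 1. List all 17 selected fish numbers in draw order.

Selection 1: 548
Selection 2: 548 + 81 = 629
Selection 3: 629 + 81 = 710
Selection 4: 710 + 81 = 791
Selection 5: 791 + 81 = 872
Selection 6: 872 + 81 = 953
Selection 7: 953 + 81 = 1034
Selection 8: 1034 + 81 = 1115
Selection 9: 1115 + 81 = 1196
Selection 10: 1196 + 81 = 1277
Selection 11: 1277 + 81 = 1358
Selection 12: 1358 + 81 = 1439
Selection 13: 1439 + 81 = 1520 → 1520 − 1480 = 40
Selection 14: 40 + 81 = 121
Selection 15: 121 + 81 = 202
Selection 16: 202 + 81 = 283
Selection 17: 283 + 81 = 364

548, 629, 710, 791, 872, 953, 1034, 1115, 1196, 1277, 1358, 1439, 40, 121, 202, 283, 364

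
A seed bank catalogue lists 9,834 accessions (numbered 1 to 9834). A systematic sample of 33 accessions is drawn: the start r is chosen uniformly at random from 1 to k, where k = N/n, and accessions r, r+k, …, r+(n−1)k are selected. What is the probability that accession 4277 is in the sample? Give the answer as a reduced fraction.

1/298

k = 9834/33 = 298.
Accession 4277 is selected iff r ≡ 4277 (mod 298); exactly one such r in {1,…,298}.
Inclusion probability = 1/298.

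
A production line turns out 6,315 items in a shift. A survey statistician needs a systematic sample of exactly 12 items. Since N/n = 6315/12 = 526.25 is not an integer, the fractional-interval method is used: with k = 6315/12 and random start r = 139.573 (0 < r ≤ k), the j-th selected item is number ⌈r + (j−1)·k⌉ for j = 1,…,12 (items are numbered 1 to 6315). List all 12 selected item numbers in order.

j=1: r + 0k = 139.573 → ⌈·⌉ = 140
j=2: r + 1k = 665.823 → ⌈·⌉ = 666
j=3: r + 2k = 1192.073 → ⌈·⌉ = 1193
j=4: r + 3k = 1718.323 → ⌈·⌉ = 1719
j=5: r + 4k = 2244.573 → ⌈·⌉ = 2245
j=6: r + 5k = 2770.823 → ⌈·⌉ = 2771
j=7: r + 6k = 3297.073 → ⌈·⌉ = 3298
j=8: r + 7k = 3823.323 → ⌈·⌉ = 3824
j=9: r + 8k = 4349.573 → ⌈·⌉ = 4350
j=10: r + 9k = 4875.823 → ⌈·⌉ = 4876
j=11: r + 10k = 5402.073 → ⌈·⌉ = 5403
j=12: r + 11k = 5928.323 → ⌈·⌉ = 5929

140, 666, 1193, 1719, 2245, 2771, 3298, 3824, 4350, 4876, 5403, 5929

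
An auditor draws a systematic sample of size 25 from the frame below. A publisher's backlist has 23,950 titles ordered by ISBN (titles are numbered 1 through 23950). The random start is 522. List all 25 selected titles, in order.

k = N/n = 23950/25 = 958
title 1: 522
title 2: 522 + 958 = 1480
title 3: 1480 + 958 = 2438
title 4: 2438 + 958 = 3396
title 5: 3396 + 958 = 4354
title 6: 4354 + 958 = 5312
title 7: 5312 + 958 = 6270
title 8: 6270 + 958 = 7228
title 9: 7228 + 958 = 8186
title 10: 8186 + 958 = 9144
title 11: 9144 + 958 = 10102
title 12: 10102 + 958 = 11060
title 13: 11060 + 958 = 12018
title 14: 12018 + 958 = 12976
title 15: 12976 + 958 = 13934
title 16: 13934 + 958 = 14892
title 17: 14892 + 958 = 15850
title 18: 15850 + 958 = 16808
title 19: 16808 + 958 = 17766
title 20: 17766 + 958 = 18724
title 21: 18724 + 958 = 19682
title 22: 19682 + 958 = 20640
title 23: 20640 + 958 = 21598
title 24: 21598 + 958 = 22556
title 25: 22556 + 958 = 23514

522, 1480, 2438, 3396, 4354, 5312, 6270, 7228, 8186, 9144, 10102, 11060, 12018, 12976, 13934, 14892, 15850, 16808, 17766, 18724, 19682, 20640, 21598, 22556, 23514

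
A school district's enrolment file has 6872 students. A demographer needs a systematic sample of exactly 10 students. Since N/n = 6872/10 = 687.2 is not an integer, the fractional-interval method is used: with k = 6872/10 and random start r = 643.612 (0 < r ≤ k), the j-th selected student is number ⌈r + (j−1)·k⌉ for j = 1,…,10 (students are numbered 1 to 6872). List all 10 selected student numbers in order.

j=1: r + 0k = 643.612 → ⌈·⌉ = 644
j=2: r + 1k = 1330.812 → ⌈·⌉ = 1331
j=3: r + 2k = 2018.012 → ⌈·⌉ = 2019
j=4: r + 3k = 2705.212 → ⌈·⌉ = 2706
j=5: r + 4k = 3392.412 → ⌈·⌉ = 3393
j=6: r + 5k = 4079.612 → ⌈·⌉ = 4080
j=7: r + 6k = 4766.812 → ⌈·⌉ = 4767
j=8: r + 7k = 5454.012 → ⌈·⌉ = 5455
j=9: r + 8k = 6141.212 → ⌈·⌉ = 6142
j=10: r + 9k = 6828.412 → ⌈·⌉ = 6829

644, 1331, 2019, 2706, 3393, 4080, 4767, 5455, 6142, 6829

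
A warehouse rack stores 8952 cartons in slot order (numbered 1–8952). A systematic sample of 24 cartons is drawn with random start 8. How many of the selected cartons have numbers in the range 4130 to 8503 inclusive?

k = 8952/24 = 373
First selection ≥ 4130: 8 + ⌈(4130−8)/373⌉·373 = 8 + 12×373 = 4484
Last selection ≤ 8503: 8 + ⌊(8503−8)/373⌋·373 = 8 + 22×373 = 8214
Count = 22 − 12 + 1 = 11

11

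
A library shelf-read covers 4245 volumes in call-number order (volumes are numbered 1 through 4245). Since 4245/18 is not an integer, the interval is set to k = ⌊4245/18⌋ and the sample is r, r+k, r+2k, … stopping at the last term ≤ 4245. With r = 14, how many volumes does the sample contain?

k = ⌊4245/18⌋ = 235
Achieved size = ⌊(4245 − 14)/235⌋ + 1 = ⌊4231/235⌋ + 1 = 18 + 1 = 19
(last selection: 14 + 18×235 = 4244 ≤ 4245; next would be 4479 > 4245)

19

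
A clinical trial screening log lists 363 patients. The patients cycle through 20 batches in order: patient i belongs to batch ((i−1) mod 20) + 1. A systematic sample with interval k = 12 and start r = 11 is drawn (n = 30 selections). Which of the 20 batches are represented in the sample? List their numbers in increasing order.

Consecutive selections differ by k = 12, so their batch numbers differ by 12 mod 20 = 12.
gcd(12, 20) = 4, so the sample visits 20/4 = 5 distinct residues mod 20.
Start 11 is batch 11; the batches hit are 3, 7, 11, 15, 19.

3, 7, 11, 15, 19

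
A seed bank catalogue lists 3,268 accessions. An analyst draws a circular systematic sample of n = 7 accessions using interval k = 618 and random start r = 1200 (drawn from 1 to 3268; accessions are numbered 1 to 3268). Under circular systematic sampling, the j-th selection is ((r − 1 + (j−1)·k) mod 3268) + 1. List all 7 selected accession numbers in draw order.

Selection 1: 1200
Selection 2: 1200 + 618 = 1818
Selection 3: 1818 + 618 = 2436
Selection 4: 2436 + 618 = 3054
Selection 5: 3054 + 618 = 3672 → 3672 − 3268 = 404
Selection 6: 404 + 618 = 1022
Selection 7: 1022 + 618 = 1640

1200, 1818, 2436, 3054, 404, 1022, 1640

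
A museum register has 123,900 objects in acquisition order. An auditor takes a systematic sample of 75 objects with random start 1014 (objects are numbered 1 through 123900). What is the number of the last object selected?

123262

k = 123900/75 = 1652
75th selection = r + (75−1)·k = 1014 + 74×1652 = 1014 + 122248 = 123262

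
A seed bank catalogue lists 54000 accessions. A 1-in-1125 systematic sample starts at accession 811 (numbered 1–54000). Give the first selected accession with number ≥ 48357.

49186

k = 1125
Steps past start: ⌈(48357 − 811)/1125⌉ = ⌈47546/1125⌉ = 43
Selected accession: 811 + 43×1125 = 49186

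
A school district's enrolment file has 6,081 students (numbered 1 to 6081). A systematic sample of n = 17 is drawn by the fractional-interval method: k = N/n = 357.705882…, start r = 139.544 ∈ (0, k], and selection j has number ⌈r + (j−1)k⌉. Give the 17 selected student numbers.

140, 498, 855, 1213, 1571, 1929, 2286, 2644, 3002, 3359, 3717, 4075, 4433, 4790, 5148, 5506, 5863

j=1: r + 0k = 139.544 → ⌈·⌉ = 140
j=2: r + 1k = 497.249882… → ⌈·⌉ = 498
j=3: r + 2k = 854.955764… → ⌈·⌉ = 855
j=4: r + 3k = 1212.661647… → ⌈·⌉ = 1213
j=5: r + 4k = 1570.367529… → ⌈·⌉ = 1571
j=6: r + 5k = 1928.073411… → ⌈·⌉ = 1929
j=7: r + 6k = 2285.779294… → ⌈·⌉ = 2286
j=8: r + 7k = 2643.485176… → ⌈·⌉ = 2644
j=9: r + 8k = 3001.191058… → ⌈·⌉ = 3002
j=10: r + 9k = 3358.896941… → ⌈·⌉ = 3359
j=11: r + 10k = 3716.602823… → ⌈·⌉ = 3717
j=12: r + 11k = 4074.308705… → ⌈·⌉ = 4075
j=13: r + 12k = 4432.014588… → ⌈·⌉ = 4433
j=14: r + 13k = 4789.720470… → ⌈·⌉ = 4790
j=15: r + 14k = 5147.426352… → ⌈·⌉ = 5148
j=16: r + 15k = 5505.132235… → ⌈·⌉ = 5506
j=17: r + 16k = 5862.838117… → ⌈·⌉ = 5863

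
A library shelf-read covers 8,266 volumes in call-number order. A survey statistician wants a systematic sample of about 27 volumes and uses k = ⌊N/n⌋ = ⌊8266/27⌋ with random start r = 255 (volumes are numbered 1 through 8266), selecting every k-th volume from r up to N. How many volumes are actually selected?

k = ⌊8266/27⌋ = 306
Achieved size = ⌊(8266 − 255)/306⌋ + 1 = ⌊8011/306⌋ + 1 = 26 + 1 = 27
(last selection: 255 + 26×306 = 8211 ≤ 8266; next would be 8517 > 8266)

27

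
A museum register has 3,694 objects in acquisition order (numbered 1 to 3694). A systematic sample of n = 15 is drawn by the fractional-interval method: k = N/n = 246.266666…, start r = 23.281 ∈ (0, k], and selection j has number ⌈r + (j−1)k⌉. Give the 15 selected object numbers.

j=1: r + 0k = 23.281 → ⌈·⌉ = 24
j=2: r + 1k = 269.547666… → ⌈·⌉ = 270
j=3: r + 2k = 515.814333… → ⌈·⌉ = 516
j=4: r + 3k = 762.081 → ⌈·⌉ = 763
j=5: r + 4k = 1008.347666… → ⌈·⌉ = 1009
j=6: r + 5k = 1254.614333… → ⌈·⌉ = 1255
j=7: r + 6k = 1500.881 → ⌈·⌉ = 1501
j=8: r + 7k = 1747.147666… → ⌈·⌉ = 1748
j=9: r + 8k = 1993.414333… → ⌈·⌉ = 1994
j=10: r + 9k = 2239.681 → ⌈·⌉ = 2240
j=11: r + 10k = 2485.947666… → ⌈·⌉ = 2486
j=12: r + 11k = 2732.214333… → ⌈·⌉ = 2733
j=13: r + 12k = 2978.481 → ⌈·⌉ = 2979
j=14: r + 13k = 3224.747666… → ⌈·⌉ = 3225
j=15: r + 14k = 3471.014333… → ⌈·⌉ = 3472

24, 270, 516, 763, 1009, 1255, 1501, 1748, 1994, 2240, 2486, 2733, 2979, 3225, 3472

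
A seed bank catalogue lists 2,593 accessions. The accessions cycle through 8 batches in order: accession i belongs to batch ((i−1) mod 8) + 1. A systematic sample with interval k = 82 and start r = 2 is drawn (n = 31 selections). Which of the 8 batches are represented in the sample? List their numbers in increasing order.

Consecutive selections differ by k = 82, so their batch numbers differ by 82 mod 8 = 2.
gcd(82, 8) = 2, so the sample visits 8/2 = 4 distinct residues mod 8.
Start 2 is batch 2; the batches hit are 2, 4, 6, 8.

2, 4, 6, 8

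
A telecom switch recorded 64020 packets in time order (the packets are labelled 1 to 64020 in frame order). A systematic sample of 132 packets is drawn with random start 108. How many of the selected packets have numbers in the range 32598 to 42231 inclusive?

20

k = 64020/132 = 485
First selection ≥ 32598: 108 + ⌈(32598−108)/485⌉·485 = 108 + 67×485 = 32603
Last selection ≤ 42231: 108 + ⌊(42231−108)/485⌋·485 = 108 + 86×485 = 41818
Count = 86 − 67 + 1 = 20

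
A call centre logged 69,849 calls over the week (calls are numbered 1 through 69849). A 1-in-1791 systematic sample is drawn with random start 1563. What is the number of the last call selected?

69621

k = 1791
39th selection = r + (39−1)·k = 1563 + 38×1791 = 1563 + 68058 = 69621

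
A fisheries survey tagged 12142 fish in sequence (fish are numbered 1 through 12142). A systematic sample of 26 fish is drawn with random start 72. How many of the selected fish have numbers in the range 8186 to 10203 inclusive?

k = 12142/26 = 467
First selection ≥ 8186: 72 + ⌈(8186−72)/467⌉·467 = 72 + 18×467 = 8478
Last selection ≤ 10203: 72 + ⌊(10203−72)/467⌋·467 = 72 + 21×467 = 9879
Count = 21 − 18 + 1 = 4

4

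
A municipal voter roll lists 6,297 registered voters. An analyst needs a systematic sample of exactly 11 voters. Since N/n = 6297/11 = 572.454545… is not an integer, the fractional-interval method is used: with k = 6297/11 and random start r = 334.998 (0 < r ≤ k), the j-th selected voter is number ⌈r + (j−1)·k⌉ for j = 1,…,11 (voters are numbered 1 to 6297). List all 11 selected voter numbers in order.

j=1: r + 0k = 334.998 → ⌈·⌉ = 335
j=2: r + 1k = 907.452545… → ⌈·⌉ = 908
j=3: r + 2k = 1479.907090… → ⌈·⌉ = 1480
j=4: r + 3k = 2052.361636… → ⌈·⌉ = 2053
j=5: r + 4k = 2624.816181… → ⌈·⌉ = 2625
j=6: r + 5k = 3197.270727… → ⌈·⌉ = 3198
j=7: r + 6k = 3769.725272… → ⌈·⌉ = 3770
j=8: r + 7k = 4342.179818… → ⌈·⌉ = 4343
j=9: r + 8k = 4914.634363… → ⌈·⌉ = 4915
j=10: r + 9k = 5487.088909… → ⌈·⌉ = 5488
j=11: r + 10k = 6059.543454… → ⌈·⌉ = 6060

335, 908, 1480, 2053, 2625, 3198, 3770, 4343, 4915, 5488, 6060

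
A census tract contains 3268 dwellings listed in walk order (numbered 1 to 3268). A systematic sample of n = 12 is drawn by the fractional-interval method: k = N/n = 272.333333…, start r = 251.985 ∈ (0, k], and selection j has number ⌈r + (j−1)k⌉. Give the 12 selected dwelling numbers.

252, 525, 797, 1069, 1342, 1614, 1886, 2159, 2431, 2703, 2976, 3248

j=1: r + 0k = 251.985 → ⌈·⌉ = 252
j=2: r + 1k = 524.318333… → ⌈·⌉ = 525
j=3: r + 2k = 796.651666… → ⌈·⌉ = 797
j=4: r + 3k = 1068.985 → ⌈·⌉ = 1069
j=5: r + 4k = 1341.318333… → ⌈·⌉ = 1342
j=6: r + 5k = 1613.651666… → ⌈·⌉ = 1614
j=7: r + 6k = 1885.985 → ⌈·⌉ = 1886
j=8: r + 7k = 2158.318333… → ⌈·⌉ = 2159
j=9: r + 8k = 2430.651666… → ⌈·⌉ = 2431
j=10: r + 9k = 2702.985 → ⌈·⌉ = 2703
j=11: r + 10k = 2975.318333… → ⌈·⌉ = 2976
j=12: r + 11k = 3247.651666… → ⌈·⌉ = 3248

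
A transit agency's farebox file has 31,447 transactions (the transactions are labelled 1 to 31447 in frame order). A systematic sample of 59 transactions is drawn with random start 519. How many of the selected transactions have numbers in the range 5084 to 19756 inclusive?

28

k = 31447/59 = 533
First selection ≥ 5084: 519 + ⌈(5084−519)/533⌉·533 = 519 + 9×533 = 5316
Last selection ≤ 19756: 519 + ⌊(19756−519)/533⌋·533 = 519 + 36×533 = 19707
Count = 36 − 9 + 1 = 28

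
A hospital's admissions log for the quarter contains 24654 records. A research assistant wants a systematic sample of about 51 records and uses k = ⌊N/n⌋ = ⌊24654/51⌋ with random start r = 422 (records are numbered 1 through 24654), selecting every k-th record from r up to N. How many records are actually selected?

k = ⌊24654/51⌋ = 483
Achieved size = ⌊(24654 − 422)/483⌋ + 1 = ⌊24232/483⌋ + 1 = 50 + 1 = 51
(last selection: 422 + 50×483 = 24572 ≤ 24654; next would be 25055 > 24654)

51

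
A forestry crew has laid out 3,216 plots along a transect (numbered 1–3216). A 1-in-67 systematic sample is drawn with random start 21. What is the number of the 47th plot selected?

3103

k = 67
47th selection = r + (47−1)·k = 21 + 46×67 = 21 + 3082 = 3103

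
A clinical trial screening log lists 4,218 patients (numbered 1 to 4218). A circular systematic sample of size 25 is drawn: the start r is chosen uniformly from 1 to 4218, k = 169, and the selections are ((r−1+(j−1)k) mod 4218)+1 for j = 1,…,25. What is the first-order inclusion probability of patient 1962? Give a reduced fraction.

25/4218

For each position j, as r ranges over 1…4218 the j-th selection hits every patient exactly once, so patient 1962 is selected for exactly 25 of the 4218 starts.
Inclusion probability = 25/4218.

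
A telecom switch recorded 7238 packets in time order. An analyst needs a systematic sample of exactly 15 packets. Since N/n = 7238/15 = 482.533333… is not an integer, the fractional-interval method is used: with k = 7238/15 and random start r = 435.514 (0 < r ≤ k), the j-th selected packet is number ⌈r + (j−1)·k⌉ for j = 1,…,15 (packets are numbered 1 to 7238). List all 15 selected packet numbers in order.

j=1: r + 0k = 435.514 → ⌈·⌉ = 436
j=2: r + 1k = 918.047333… → ⌈·⌉ = 919
j=3: r + 2k = 1400.580666… → ⌈·⌉ = 1401
j=4: r + 3k = 1883.114 → ⌈·⌉ = 1884
j=5: r + 4k = 2365.647333… → ⌈·⌉ = 2366
j=6: r + 5k = 2848.180666… → ⌈·⌉ = 2849
j=7: r + 6k = 3330.714 → ⌈·⌉ = 3331
j=8: r + 7k = 3813.247333… → ⌈·⌉ = 3814
j=9: r + 8k = 4295.780666… → ⌈·⌉ = 4296
j=10: r + 9k = 4778.314 → ⌈·⌉ = 4779
j=11: r + 10k = 5260.847333… → ⌈·⌉ = 5261
j=12: r + 11k = 5743.380666… → ⌈·⌉ = 5744
j=13: r + 12k = 6225.914 → ⌈·⌉ = 6226
j=14: r + 13k = 6708.447333… → ⌈·⌉ = 6709
j=15: r + 14k = 7190.980666… → ⌈·⌉ = 7191

436, 919, 1401, 1884, 2366, 2849, 3331, 3814, 4296, 4779, 5261, 5744, 6226, 6709, 7191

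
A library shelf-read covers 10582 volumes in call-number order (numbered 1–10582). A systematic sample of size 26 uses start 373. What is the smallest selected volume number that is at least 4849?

k = 10582/26 = 407
Steps past start: ⌈(4849 − 373)/407⌉ = ⌈4476/407⌉ = 11
Selected volume: 373 + 11×407 = 4850

4850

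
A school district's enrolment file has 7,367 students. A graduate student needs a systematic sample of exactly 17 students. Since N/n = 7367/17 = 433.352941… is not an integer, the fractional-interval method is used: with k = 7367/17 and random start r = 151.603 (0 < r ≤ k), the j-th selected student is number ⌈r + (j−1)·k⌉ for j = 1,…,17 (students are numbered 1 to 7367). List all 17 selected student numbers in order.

152, 585, 1019, 1452, 1886, 2319, 2752, 3186, 3619, 4052, 4486, 4919, 5352, 5786, 6219, 6652, 7086

j=1: r + 0k = 151.603 → ⌈·⌉ = 152
j=2: r + 1k = 584.955941… → ⌈·⌉ = 585
j=3: r + 2k = 1018.308882… → ⌈·⌉ = 1019
j=4: r + 3k = 1451.661823… → ⌈·⌉ = 1452
j=5: r + 4k = 1885.014764… → ⌈·⌉ = 1886
j=6: r + 5k = 2318.367705… → ⌈·⌉ = 2319
j=7: r + 6k = 2751.720647… → ⌈·⌉ = 2752
j=8: r + 7k = 3185.073588… → ⌈·⌉ = 3186
j=9: r + 8k = 3618.426529… → ⌈·⌉ = 3619
j=10: r + 9k = 4051.779470… → ⌈·⌉ = 4052
j=11: r + 10k = 4485.132411… → ⌈·⌉ = 4486
j=12: r + 11k = 4918.485352… → ⌈·⌉ = 4919
j=13: r + 12k = 5351.838294… → ⌈·⌉ = 5352
j=14: r + 13k = 5785.191235… → ⌈·⌉ = 5786
j=15: r + 14k = 6218.544176… → ⌈·⌉ = 6219
j=16: r + 15k = 6651.897117… → ⌈·⌉ = 6652
j=17: r + 16k = 7085.250058… → ⌈·⌉ = 7086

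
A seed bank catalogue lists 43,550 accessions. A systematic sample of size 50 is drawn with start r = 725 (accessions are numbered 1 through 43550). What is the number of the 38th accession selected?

k = 43550/50 = 871
38th selection = r + (38−1)·k = 725 + 37×871 = 725 + 32227 = 32952

32952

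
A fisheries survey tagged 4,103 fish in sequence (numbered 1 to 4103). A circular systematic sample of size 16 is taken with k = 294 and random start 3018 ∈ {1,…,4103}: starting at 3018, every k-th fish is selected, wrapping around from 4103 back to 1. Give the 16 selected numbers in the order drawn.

Selection 1: 3018
Selection 2: 3018 + 294 = 3312
Selection 3: 3312 + 294 = 3606
Selection 4: 3606 + 294 = 3900
Selection 5: 3900 + 294 = 4194 → 4194 − 4103 = 91
Selection 6: 91 + 294 = 385
Selection 7: 385 + 294 = 679
Selection 8: 679 + 294 = 973
Selection 9: 973 + 294 = 1267
Selection 10: 1267 + 294 = 1561
Selection 11: 1561 + 294 = 1855
Selection 12: 1855 + 294 = 2149
Selection 13: 2149 + 294 = 2443
Selection 14: 2443 + 294 = 2737
Selection 15: 2737 + 294 = 3031
Selection 16: 3031 + 294 = 3325

3018, 3312, 3606, 3900, 91, 385, 679, 973, 1267, 1561, 1855, 2149, 2443, 2737, 3031, 3325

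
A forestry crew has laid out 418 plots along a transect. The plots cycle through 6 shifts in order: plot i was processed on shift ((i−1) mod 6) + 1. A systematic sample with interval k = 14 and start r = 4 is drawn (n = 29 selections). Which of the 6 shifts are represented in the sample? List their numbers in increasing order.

Consecutive selections differ by k = 14, so their shift numbers differ by 14 mod 6 = 2.
gcd(14, 6) = 2, so the sample visits 6/2 = 3 distinct residues mod 6.
Start 4 is shift 4; the shifts hit are 2, 4, 6.

2, 4, 6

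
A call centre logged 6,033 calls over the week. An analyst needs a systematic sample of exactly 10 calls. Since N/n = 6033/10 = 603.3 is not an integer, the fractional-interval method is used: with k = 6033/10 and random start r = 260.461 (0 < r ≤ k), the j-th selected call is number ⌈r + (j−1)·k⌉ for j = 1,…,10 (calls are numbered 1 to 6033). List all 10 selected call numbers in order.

j=1: r + 0k = 260.461 → ⌈·⌉ = 261
j=2: r + 1k = 863.761 → ⌈·⌉ = 864
j=3: r + 2k = 1467.061 → ⌈·⌉ = 1468
j=4: r + 3k = 2070.361 → ⌈·⌉ = 2071
j=5: r + 4k = 2673.661 → ⌈·⌉ = 2674
j=6: r + 5k = 3276.961 → ⌈·⌉ = 3277
j=7: r + 6k = 3880.261 → ⌈·⌉ = 3881
j=8: r + 7k = 4483.561 → ⌈·⌉ = 4484
j=9: r + 8k = 5086.861 → ⌈·⌉ = 5087
j=10: r + 9k = 5690.161 → ⌈·⌉ = 5691

261, 864, 1468, 2071, 2674, 3277, 3881, 4484, 5087, 5691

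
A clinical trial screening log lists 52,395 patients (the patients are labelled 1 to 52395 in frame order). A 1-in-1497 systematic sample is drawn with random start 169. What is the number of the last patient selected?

51067

k = 1497
35th selection = r + (35−1)·k = 169 + 34×1497 = 169 + 50898 = 51067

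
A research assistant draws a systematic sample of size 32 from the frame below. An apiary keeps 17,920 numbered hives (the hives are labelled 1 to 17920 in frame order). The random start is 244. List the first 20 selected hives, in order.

k = N/n = 17920/32 = 560
hive 1: 244
hive 2: 244 + 560 = 804
hive 3: 804 + 560 = 1364
hive 4: 1364 + 560 = 1924
hive 5: 1924 + 560 = 2484
hive 6: 2484 + 560 = 3044
hive 7: 3044 + 560 = 3604
hive 8: 3604 + 560 = 4164
hive 9: 4164 + 560 = 4724
hive 10: 4724 + 560 = 5284
hive 11: 5284 + 560 = 5844
hive 12: 5844 + 560 = 6404
hive 13: 6404 + 560 = 6964
hive 14: 6964 + 560 = 7524
hive 15: 7524 + 560 = 8084
hive 16: 8084 + 560 = 8644
hive 17: 8644 + 560 = 9204
hive 18: 9204 + 560 = 9764
hive 19: 9764 + 560 = 10324
hive 20: 10324 + 560 = 10884

244, 804, 1364, 1924, 2484, 3044, 3604, 4164, 4724, 5284, 5844, 6404, 6964, 7524, 8084, 8644, 9204, 9764, 10324, 10884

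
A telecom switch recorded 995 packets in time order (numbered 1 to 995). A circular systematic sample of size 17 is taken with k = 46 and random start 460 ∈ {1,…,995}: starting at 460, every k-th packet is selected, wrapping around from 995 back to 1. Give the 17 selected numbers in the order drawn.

Selection 1: 460
Selection 2: 460 + 46 = 506
Selection 3: 506 + 46 = 552
Selection 4: 552 + 46 = 598
Selection 5: 598 + 46 = 644
Selection 6: 644 + 46 = 690
Selection 7: 690 + 46 = 736
Selection 8: 736 + 46 = 782
Selection 9: 782 + 46 = 828
Selection 10: 828 + 46 = 874
Selection 11: 874 + 46 = 920
Selection 12: 920 + 46 = 966
Selection 13: 966 + 46 = 1012 → 1012 − 995 = 17
Selection 14: 17 + 46 = 63
Selection 15: 63 + 46 = 109
Selection 16: 109 + 46 = 155
Selection 17: 155 + 46 = 201

460, 506, 552, 598, 644, 690, 736, 782, 828, 874, 920, 966, 17, 63, 109, 155, 201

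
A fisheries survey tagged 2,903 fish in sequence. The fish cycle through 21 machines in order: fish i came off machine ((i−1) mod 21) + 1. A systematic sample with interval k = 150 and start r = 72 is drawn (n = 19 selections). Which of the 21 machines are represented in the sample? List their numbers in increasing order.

Consecutive selections differ by k = 150, so their machine numbers differ by 150 mod 21 = 3.
gcd(150, 21) = 3, so the sample visits 21/3 = 7 distinct residues mod 21.
Start 72 is machine 9; the machines hit are 3, 6, 9, 12, 15, 18, 21.

3, 6, 9, 12, 15, 18, 21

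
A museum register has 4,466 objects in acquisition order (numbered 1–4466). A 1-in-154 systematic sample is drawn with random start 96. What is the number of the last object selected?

k = 154
29th selection = r + (29−1)·k = 96 + 28×154 = 96 + 4312 = 4408

4408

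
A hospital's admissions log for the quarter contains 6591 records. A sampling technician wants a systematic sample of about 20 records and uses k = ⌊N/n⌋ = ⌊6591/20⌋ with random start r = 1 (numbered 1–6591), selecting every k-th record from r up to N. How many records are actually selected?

k = ⌊6591/20⌋ = 329
Achieved size = ⌊(6591 − 1)/329⌋ + 1 = ⌊6590/329⌋ + 1 = 20 + 1 = 21
(last selection: 1 + 20×329 = 6581 ≤ 6591; next would be 6910 > 6591)

21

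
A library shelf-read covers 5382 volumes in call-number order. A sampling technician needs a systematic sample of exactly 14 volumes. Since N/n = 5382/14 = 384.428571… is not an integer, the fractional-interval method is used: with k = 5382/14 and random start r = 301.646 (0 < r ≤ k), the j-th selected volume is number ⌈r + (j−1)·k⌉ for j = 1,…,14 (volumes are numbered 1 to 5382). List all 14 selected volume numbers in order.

j=1: r + 0k = 301.646 → ⌈·⌉ = 302
j=2: r + 1k = 686.074571… → ⌈·⌉ = 687
j=3: r + 2k = 1070.503142… → ⌈·⌉ = 1071
j=4: r + 3k = 1454.931714… → ⌈·⌉ = 1455
j=5: r + 4k = 1839.360285… → ⌈·⌉ = 1840
j=6: r + 5k = 2223.788857… → ⌈·⌉ = 2224
j=7: r + 6k = 2608.217428… → ⌈·⌉ = 2609
j=8: r + 7k = 2992.646 → ⌈·⌉ = 2993
j=9: r + 8k = 3377.074571… → ⌈·⌉ = 3378
j=10: r + 9k = 3761.503142… → ⌈·⌉ = 3762
j=11: r + 10k = 4145.931714… → ⌈·⌉ = 4146
j=12: r + 11k = 4530.360285… → ⌈·⌉ = 4531
j=13: r + 12k = 4914.788857… → ⌈·⌉ = 4915
j=14: r + 13k = 5299.217428… → ⌈·⌉ = 5300

302, 687, 1071, 1455, 1840, 2224, 2609, 2993, 3378, 3762, 4146, 4531, 4915, 5300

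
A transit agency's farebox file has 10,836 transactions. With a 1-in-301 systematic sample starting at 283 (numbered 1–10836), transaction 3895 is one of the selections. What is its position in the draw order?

k = 301
position = (3895 − 283)/301 + 1 = 3612/301 + 1 = 12 + 1 = 13

13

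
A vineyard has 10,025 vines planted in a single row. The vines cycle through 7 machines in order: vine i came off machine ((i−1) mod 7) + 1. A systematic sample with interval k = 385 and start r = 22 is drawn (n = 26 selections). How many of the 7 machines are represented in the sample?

Consecutive selections differ by k = 385, so their machine numbers differ by 385 mod 7 = 0.
gcd(385, 7) = 7, so the sample visits 7/7 = 1 distinct residues mod 7.
Start 22 is machine 1; the machines hit are 1.

1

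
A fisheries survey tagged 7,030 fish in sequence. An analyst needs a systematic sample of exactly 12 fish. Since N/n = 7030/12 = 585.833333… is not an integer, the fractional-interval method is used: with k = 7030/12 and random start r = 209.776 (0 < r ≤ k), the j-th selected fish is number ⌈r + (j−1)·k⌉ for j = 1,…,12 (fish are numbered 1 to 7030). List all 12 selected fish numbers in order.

j=1: r + 0k = 209.776 → ⌈·⌉ = 210
j=2: r + 1k = 795.609333… → ⌈·⌉ = 796
j=3: r + 2k = 1381.442666… → ⌈·⌉ = 1382
j=4: r + 3k = 1967.276 → ⌈·⌉ = 1968
j=5: r + 4k = 2553.109333… → ⌈·⌉ = 2554
j=6: r + 5k = 3138.942666… → ⌈·⌉ = 3139
j=7: r + 6k = 3724.776 → ⌈·⌉ = 3725
j=8: r + 7k = 4310.609333… → ⌈·⌉ = 4311
j=9: r + 8k = 4896.442666… → ⌈·⌉ = 4897
j=10: r + 9k = 5482.276 → ⌈·⌉ = 5483
j=11: r + 10k = 6068.109333… → ⌈·⌉ = 6069
j=12: r + 11k = 6653.942666… → ⌈·⌉ = 6654

210, 796, 1382, 1968, 2554, 3139, 3725, 4311, 4897, 5483, 6069, 6654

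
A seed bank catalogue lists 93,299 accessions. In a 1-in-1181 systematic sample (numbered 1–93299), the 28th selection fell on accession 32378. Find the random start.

491

k = 1181
r = 32378 − (28−1)×1181 = 32378 − 31887 = 491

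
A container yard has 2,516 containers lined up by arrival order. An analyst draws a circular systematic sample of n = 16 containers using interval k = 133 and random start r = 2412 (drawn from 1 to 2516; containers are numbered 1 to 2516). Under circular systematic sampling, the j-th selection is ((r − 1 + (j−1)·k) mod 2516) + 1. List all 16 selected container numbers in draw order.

Selection 1: 2412
Selection 2: 2412 + 133 = 2545 → 2545 − 2516 = 29
Selection 3: 29 + 133 = 162
Selection 4: 162 + 133 = 295
Selection 5: 295 + 133 = 428
Selection 6: 428 + 133 = 561
Selection 7: 561 + 133 = 694
Selection 8: 694 + 133 = 827
Selection 9: 827 + 133 = 960
Selection 10: 960 + 133 = 1093
Selection 11: 1093 + 133 = 1226
Selection 12: 1226 + 133 = 1359
Selection 13: 1359 + 133 = 1492
Selection 14: 1492 + 133 = 1625
Selection 15: 1625 + 133 = 1758
Selection 16: 1758 + 133 = 1891

2412, 29, 162, 295, 428, 561, 694, 827, 960, 1093, 1226, 1359, 1492, 1625, 1758, 1891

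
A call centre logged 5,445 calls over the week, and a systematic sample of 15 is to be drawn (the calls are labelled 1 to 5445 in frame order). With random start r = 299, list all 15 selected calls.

299, 662, 1025, 1388, 1751, 2114, 2477, 2840, 3203, 3566, 3929, 4292, 4655, 5018, 5381

k = N/n = 5445/15 = 363
call 1: 299
call 2: 299 + 363 = 662
call 3: 662 + 363 = 1025
call 4: 1025 + 363 = 1388
call 5: 1388 + 363 = 1751
call 6: 1751 + 363 = 2114
call 7: 2114 + 363 = 2477
call 8: 2477 + 363 = 2840
call 9: 2840 + 363 = 3203
call 10: 3203 + 363 = 3566
call 11: 3566 + 363 = 3929
call 12: 3929 + 363 = 4292
call 13: 4292 + 363 = 4655
call 14: 4655 + 363 = 5018
call 15: 5018 + 363 = 5381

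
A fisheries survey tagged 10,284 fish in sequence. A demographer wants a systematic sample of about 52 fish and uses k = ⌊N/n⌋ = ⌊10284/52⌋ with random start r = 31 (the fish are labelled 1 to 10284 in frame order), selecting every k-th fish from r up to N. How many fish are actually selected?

k = ⌊10284/52⌋ = 197
Achieved size = ⌊(10284 − 31)/197⌋ + 1 = ⌊10253/197⌋ + 1 = 52 + 1 = 53
(last selection: 31 + 52×197 = 10275 ≤ 10284; next would be 10472 > 10284)

53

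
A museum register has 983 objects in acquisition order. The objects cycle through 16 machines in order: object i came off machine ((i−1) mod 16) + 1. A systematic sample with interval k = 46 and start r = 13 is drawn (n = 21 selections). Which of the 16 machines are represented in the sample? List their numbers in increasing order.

1, 3, 5, 7, 9, 11, 13, 15

Consecutive selections differ by k = 46, so their machine numbers differ by 46 mod 16 = 14.
gcd(46, 16) = 2, so the sample visits 16/2 = 8 distinct residues mod 16.
Start 13 is machine 13; the machines hit are 1, 3, 5, 7, 9, 11, 13, 15.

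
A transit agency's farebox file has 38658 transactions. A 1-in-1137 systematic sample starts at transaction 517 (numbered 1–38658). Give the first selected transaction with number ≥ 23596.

k = 1137
Steps past start: ⌈(23596 − 517)/1137⌉ = ⌈23079/1137⌉ = 21
Selected transaction: 517 + 21×1137 = 24394

24394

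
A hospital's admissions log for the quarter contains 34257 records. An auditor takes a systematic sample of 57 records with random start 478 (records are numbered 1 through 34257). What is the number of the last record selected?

k = 34257/57 = 601
57th selection = r + (57−1)·k = 478 + 56×601 = 478 + 33656 = 34134

34134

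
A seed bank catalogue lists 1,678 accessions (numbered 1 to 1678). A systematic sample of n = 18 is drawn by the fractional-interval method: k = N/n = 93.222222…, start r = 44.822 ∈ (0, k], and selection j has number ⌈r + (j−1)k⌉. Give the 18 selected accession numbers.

j=1: r + 0k = 44.822 → ⌈·⌉ = 45
j=2: r + 1k = 138.044222… → ⌈·⌉ = 139
j=3: r + 2k = 231.266444… → ⌈·⌉ = 232
j=4: r + 3k = 324.488666… → ⌈·⌉ = 325
j=5: r + 4k = 417.710888… → ⌈·⌉ = 418
j=6: r + 5k = 510.933111… → ⌈·⌉ = 511
j=7: r + 6k = 604.155333… → ⌈·⌉ = 605
j=8: r + 7k = 697.377555… → ⌈·⌉ = 698
j=9: r + 8k = 790.599777… → ⌈·⌉ = 791
j=10: r + 9k = 883.822 → ⌈·⌉ = 884
j=11: r + 10k = 977.044222… → ⌈·⌉ = 978
j=12: r + 11k = 1070.266444… → ⌈·⌉ = 1071
j=13: r + 12k = 1163.488666… → ⌈·⌉ = 1164
j=14: r + 13k = 1256.710888… → ⌈·⌉ = 1257
j=15: r + 14k = 1349.933111… → ⌈·⌉ = 1350
j=16: r + 15k = 1443.155333… → ⌈·⌉ = 1444
j=17: r + 16k = 1536.377555… → ⌈·⌉ = 1537
j=18: r + 17k = 1629.599777… → ⌈·⌉ = 1630

45, 139, 232, 325, 418, 511, 605, 698, 791, 884, 978, 1071, 1164, 1257, 1350, 1444, 1537, 1630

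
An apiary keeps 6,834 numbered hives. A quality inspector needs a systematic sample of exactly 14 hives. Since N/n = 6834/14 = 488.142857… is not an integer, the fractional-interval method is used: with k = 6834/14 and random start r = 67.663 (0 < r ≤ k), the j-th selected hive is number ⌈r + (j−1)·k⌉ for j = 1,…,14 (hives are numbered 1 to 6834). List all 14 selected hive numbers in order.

68, 556, 1044, 1533, 2021, 2509, 2997, 3485, 3973, 4461, 4950, 5438, 5926, 6414

j=1: r + 0k = 67.663 → ⌈·⌉ = 68
j=2: r + 1k = 555.805857… → ⌈·⌉ = 556
j=3: r + 2k = 1043.948714… → ⌈·⌉ = 1044
j=4: r + 3k = 1532.091571… → ⌈·⌉ = 1533
j=5: r + 4k = 2020.234428… → ⌈·⌉ = 2021
j=6: r + 5k = 2508.377285… → ⌈·⌉ = 2509
j=7: r + 6k = 2996.520142… → ⌈·⌉ = 2997
j=8: r + 7k = 3484.663 → ⌈·⌉ = 3485
j=9: r + 8k = 3972.805857… → ⌈·⌉ = 3973
j=10: r + 9k = 4460.948714… → ⌈·⌉ = 4461
j=11: r + 10k = 4949.091571… → ⌈·⌉ = 4950
j=12: r + 11k = 5437.234428… → ⌈·⌉ = 5438
j=13: r + 12k = 5925.377285… → ⌈·⌉ = 5926
j=14: r + 13k = 6413.520142… → ⌈·⌉ = 6414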